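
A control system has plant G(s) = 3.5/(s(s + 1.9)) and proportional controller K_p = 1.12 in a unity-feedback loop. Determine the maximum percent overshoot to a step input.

17.9%

The closed-loop denominator s² + 1.9s + 3.92 gives ω_n = √3.92 = 1.98 and ζ = 1.9/(2ω_n) = 0.4798.
%OS = 100·exp(−πζ/√(1−ζ²)) = 100·exp(−π·0.4798/√0.7698) = 17.9%.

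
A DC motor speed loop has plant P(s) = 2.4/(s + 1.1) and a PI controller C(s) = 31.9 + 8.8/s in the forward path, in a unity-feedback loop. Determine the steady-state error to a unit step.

0

The open loop C(s)P(s) has a pole at the origin (type 1), so the static position error constant is infinite and e_ss = 1/(1+∞) = 0.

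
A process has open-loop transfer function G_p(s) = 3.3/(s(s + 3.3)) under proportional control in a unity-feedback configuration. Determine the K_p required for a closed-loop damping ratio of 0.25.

K_p = 13.2

Closed-loop characteristic equation: s² + 3.3s + K_p·3.3 = 0.
So ω_n = √(3.3K_p) and 2ζω_n = 3.3, giving ζ = 3.3/(2√(3.3K_p)).
Setting ζ = 0.25: √(3.3K_p) = 3.3/(2·0.25) = 6.6, so K_p = 43.56/3.3 = 13.2.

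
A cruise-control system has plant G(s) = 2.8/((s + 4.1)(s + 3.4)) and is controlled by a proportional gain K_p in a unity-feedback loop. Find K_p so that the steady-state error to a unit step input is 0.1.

The loop is type 0, so e_ss(step) = 1/(1 + K_pos) with K_pos = K_p·G(0).
G(0) = 0.2009. Require 1/(1 + K_p·0.2009) = 0.1, so 1 + 0.2009·K_p = 10.
K_p = (10 − 1)/0.2009 = 44.8.

K_p = 44.8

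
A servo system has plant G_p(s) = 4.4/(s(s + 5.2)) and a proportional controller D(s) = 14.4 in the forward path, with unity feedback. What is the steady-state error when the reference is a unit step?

The open loop D(s)G_p(s) has a pole at the origin (type 1), so the static position error constant is infinite and e_ss = 1/(1+∞) = 0.

0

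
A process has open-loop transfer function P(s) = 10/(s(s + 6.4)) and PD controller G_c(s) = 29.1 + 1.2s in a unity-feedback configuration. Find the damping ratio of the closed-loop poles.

ζ = 0.539

Forward path: (29.1 + 1.2s)·10/(s(s+6.4)). The closed-loop characteristic equation is s² + (6.4 + 10·1.2)s + 10·29.1 = 0.
That is s² + 18.4s + 291 = 0, so ω_n = 17.06 rad/s and ζ = 18.4/(2·17.06) = 0.5393.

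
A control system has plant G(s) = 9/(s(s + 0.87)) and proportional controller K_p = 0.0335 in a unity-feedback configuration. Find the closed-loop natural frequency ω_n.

ω_n = 0.549 rad/s

With unity feedback the closed-loop characteristic equation is s² + 0.87s + 0.0335·9 = s² + 0.87s + 0.3015 = 0.
Matching s² + 2ζω_n s + ω_n²: ω_n = √0.3015 = 0.5491 rad/s and 2ζω_n = 0.87, so ζ = 0.87/(2·0.5491) = 0.792.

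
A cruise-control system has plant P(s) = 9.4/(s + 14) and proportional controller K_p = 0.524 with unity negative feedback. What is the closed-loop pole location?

s = -18.93

Closed-loop transfer function: T(s) = K_p·P(s)/(1 + K_p·P(s)) = 4.926/(s + 14 + 4.926) = 4.926/(s + 18.93).
The closed-loop pole is at s = −18.93.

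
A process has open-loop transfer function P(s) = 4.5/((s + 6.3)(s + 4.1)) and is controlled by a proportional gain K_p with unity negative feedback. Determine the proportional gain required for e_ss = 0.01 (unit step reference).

K_p = 568

For a type-0 loop with proportional control, e_ss = 1/(1 + K_p·P(0)).
P(0) = 0.1742. Require 1/(1 + K_p·0.1742) = 0.01, so 1 + 0.1742·K_p = 100.
K_p = (100 − 1)/0.1742 = 568.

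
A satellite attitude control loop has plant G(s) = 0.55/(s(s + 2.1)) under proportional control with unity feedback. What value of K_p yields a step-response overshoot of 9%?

From %OS = 100·exp(−πζ/√(1−ζ²)) = 9%, ζ = −ln(0.09)/√(π²+ln²(0.09)) = 0.6083.
Characteristic equation s² + 2.1s + 0.55K_p = 0 gives ζ = 2.1/(2√(0.55K_p)).
Setting ζ = 0.6083: √(0.55K_p) = 2.1/(2·0.6083) = 1.726, so K_p = 2.979/0.55 = 5.42.

K_p = 5.42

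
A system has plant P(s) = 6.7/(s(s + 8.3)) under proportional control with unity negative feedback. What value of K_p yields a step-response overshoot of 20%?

K_p = 12.4

From %OS = 100·exp(−πζ/√(1−ζ²)) = 20%, ζ = −ln(0.2)/√(π²+ln²(0.2)) = 0.4559.
Characteristic equation s² + 8.3s + 6.7K_p = 0 gives ζ = 8.3/(2√(6.7K_p)).
Setting ζ = 0.4559: √(6.7K_p) = 8.3/(2·0.4559) = 9.102, so K_p = 82.84/6.7 = 12.4.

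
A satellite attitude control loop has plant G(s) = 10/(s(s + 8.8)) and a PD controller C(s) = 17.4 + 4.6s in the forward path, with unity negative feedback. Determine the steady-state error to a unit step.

0

The open loop C(s)G(s) has a pole at the origin (type 1), so the static position error constant is infinite and e_ss = 1/(1+∞) = 0.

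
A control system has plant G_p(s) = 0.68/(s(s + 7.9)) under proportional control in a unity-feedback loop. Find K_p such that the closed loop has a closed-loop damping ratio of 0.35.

K_p = 187

Closed-loop characteristic equation: s² + 7.9s + K_p·0.68 = 0.
So ω_n = √(0.68K_p) and 2ζω_n = 7.9, giving ζ = 7.9/(2√(0.68K_p)).
Setting ζ = 0.35: √(0.68K_p) = 7.9/(2·0.35) = 11.29, so K_p = 127.4/0.68 = 187.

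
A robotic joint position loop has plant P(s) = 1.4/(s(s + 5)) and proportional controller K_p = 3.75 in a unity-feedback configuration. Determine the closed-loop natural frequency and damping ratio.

With unity feedback the closed-loop characteristic equation is s² + 5s + 3.75·1.4 = s² + 5s + 5.25 = 0.
So ω_n² = 5.25 ⇒ ω_n = 2.291 rad/s, and ζ = 5/(2ω_n) = 1.09.

ω_n = 2.29 rad/s, ζ = 1.09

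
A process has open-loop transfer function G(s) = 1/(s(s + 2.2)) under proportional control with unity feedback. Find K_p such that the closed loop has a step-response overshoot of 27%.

From %OS = 100·exp(−πζ/√(1−ζ²)) = 27%, ζ = −ln(0.27)/√(π²+ln²(0.27)) = 0.3847.
Characteristic equation s² + 2.2s + 1K_p = 0 gives ζ = 2.2/(2√(1K_p)).
Setting ζ = 0.3847: √(1K_p) = 2.2/(2·0.3847) = 2.859, so K_p = 8.176/1 = 8.18.

K_p = 8.18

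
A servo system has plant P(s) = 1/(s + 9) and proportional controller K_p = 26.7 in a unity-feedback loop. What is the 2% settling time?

T_s ≈ 0.112 s

Closed-loop transfer function: T(s) = K_p·P(s)/(1 + K_p·P(s)) = 26.7/(s + 9 + 26.7) = 26.7/(s + 35.7).
Time constant τ = 1/35.7 = 0.02801 s, so the 2% settling time is about 4τ = 0.112 s.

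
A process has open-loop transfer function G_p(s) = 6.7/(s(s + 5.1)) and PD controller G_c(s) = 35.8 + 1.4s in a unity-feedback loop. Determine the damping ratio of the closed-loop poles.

Forward path: (35.8 + 1.4s)·6.7/(s(s+5.1)). The closed-loop characteristic equation is s² + (5.1 + 6.7·1.4)s + 6.7·35.8 = 0.
That is s² + 14.48s + 239.9 = 0, so ω_n = 15.49 rad/s and ζ = 14.48/(2·15.49) = 0.4675.

ζ = 0.467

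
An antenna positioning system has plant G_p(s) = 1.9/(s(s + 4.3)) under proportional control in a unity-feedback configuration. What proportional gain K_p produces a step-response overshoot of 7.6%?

From %OS = 100·exp(−πζ/√(1−ζ²)) = 7.6%, ζ = −ln(0.076)/√(π²+ln²(0.076)) = 0.6342.
Characteristic equation s² + 4.3s + 1.9K_p = 0 gives ζ = 4.3/(2√(1.9K_p)).
Setting ζ = 0.6342: √(1.9K_p) = 4.3/(2·0.6342) = 3.39, so K_p = 11.49/1.9 = 6.05.

K_p = 6.05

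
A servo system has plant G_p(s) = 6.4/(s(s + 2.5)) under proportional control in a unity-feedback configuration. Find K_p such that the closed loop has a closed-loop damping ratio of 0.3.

K_p = 2.71

Closed-loop characteristic equation: s² + 2.5s + K_p·6.4 = 0.
So ω_n = √(6.4K_p) and 2ζω_n = 2.5, giving ζ = 2.5/(2√(6.4K_p)).
Setting ζ = 0.3: √(6.4K_p) = 2.5/(2·0.3) = 4.167, so K_p = 17.36/6.4 = 2.71.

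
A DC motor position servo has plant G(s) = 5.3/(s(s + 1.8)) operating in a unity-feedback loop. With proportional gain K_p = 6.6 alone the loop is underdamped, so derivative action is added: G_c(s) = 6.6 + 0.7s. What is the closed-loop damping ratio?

Forward path: (6.6 + 0.7s)·5.3/(s(s+1.8)). The closed-loop characteristic equation is s² + (1.8 + 5.3·0.7)s + 5.3·6.6 = 0.
That is s² + 5.51s + 34.98 = 0, so ω_n = 5.914 rad/s and ζ = 5.51/(2·5.914) = 0.4658.

ζ = 0.466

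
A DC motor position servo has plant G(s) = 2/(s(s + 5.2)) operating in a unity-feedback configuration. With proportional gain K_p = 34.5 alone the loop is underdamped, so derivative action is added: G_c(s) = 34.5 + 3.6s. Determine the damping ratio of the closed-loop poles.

Forward path: (34.5 + 3.6s)·2/(s(s+5.2)). The closed-loop characteristic equation is s² + (5.2 + 2·3.6)s + 2·34.5 = 0.
That is s² + 12.4s + 69 = 0, so ω_n = 8.307 rad/s and ζ = 12.4/(2·8.307) = 0.7464.

ζ = 0.746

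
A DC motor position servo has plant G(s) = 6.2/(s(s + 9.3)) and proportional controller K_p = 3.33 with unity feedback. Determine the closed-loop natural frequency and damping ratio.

ω_n = 4.54 rad/s, ζ = 1.02

The closed-loop denominator is s(s+9.3) + 3.33·6.2 = s² + 9.3s + 20.65.
So ω_n² = 20.65 ⇒ ω_n = 4.544 rad/s, and ζ = 9.3/(2ω_n) = 1.02.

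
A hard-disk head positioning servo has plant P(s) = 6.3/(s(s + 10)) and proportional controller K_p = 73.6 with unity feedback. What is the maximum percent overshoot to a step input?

From 1 + K_pP(s) = 0: s² + 10s + 463.7 = 0 ⇒ ω_n = 21.53, ζ = 0.2322.
%OS = 100·exp(−πζ/√(1−ζ²)) = 100·exp(−π·0.2322/√0.9461) = 47.2%.

47.2%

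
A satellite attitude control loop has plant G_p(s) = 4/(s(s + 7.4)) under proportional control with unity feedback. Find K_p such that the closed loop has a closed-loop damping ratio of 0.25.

Closed-loop characteristic equation: s² + 7.4s + K_p·4 = 0.
So ω_n = √(4K_p) and 2ζω_n = 7.4, giving ζ = 7.4/(2√(4K_p)).
Setting ζ = 0.25: √(4K_p) = 7.4/(2·0.25) = 14.8, so K_p = 219/4 = 54.8.

K_p = 54.8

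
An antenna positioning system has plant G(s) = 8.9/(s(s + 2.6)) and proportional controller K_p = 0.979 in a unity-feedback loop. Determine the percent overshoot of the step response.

Closed-loop characteristic equation: s² + 2.6s + 8.713 = 0, so ω_n = 2.952 rad/s and ζ = 2.6/(2·2.952) = 0.4404.
%OS = 100·exp(−πζ/√(1−ζ²)) = 100·exp(−π·0.4404/√0.806) = 21.4%.

21.4%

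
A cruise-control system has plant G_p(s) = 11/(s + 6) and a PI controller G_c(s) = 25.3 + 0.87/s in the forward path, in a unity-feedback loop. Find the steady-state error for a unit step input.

The open loop G_c(s)G_p(s) has a pole at the origin (type 1), so the static position error constant is infinite and e_ss = 1/(1+∞) = 0.

0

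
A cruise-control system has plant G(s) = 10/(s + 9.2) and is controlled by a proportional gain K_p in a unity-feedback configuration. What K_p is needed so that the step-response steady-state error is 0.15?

The loop is type 0, so e_ss(step) = 1/(1 + K_pos) with K_pos = K_p·G(0).
G(0) = 1.087. Require 1/(1 + K_p·1.087) = 0.15, so 1 + 1.087·K_p = 6.667.
K_p = (6.667 − 1)/1.087 = 5.21.

K_p = 5.21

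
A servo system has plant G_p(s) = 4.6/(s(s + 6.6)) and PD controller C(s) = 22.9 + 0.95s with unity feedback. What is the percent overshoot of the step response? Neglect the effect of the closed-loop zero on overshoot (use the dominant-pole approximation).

13.7%

Forward path: (22.9 + 0.95s)·4.6/(s(s+6.6)). The closed-loop characteristic equation is s² + (6.6 + 4.6·0.95)s + 4.6·22.9 = 0.
That is s² + 10.97s + 105.3 = 0, so ω_n = 10.26 rad/s and ζ = 10.97/(2·10.26) = 0.5344.
%OS = 100·exp(−πζ/√(1−ζ²)) = 13.7%.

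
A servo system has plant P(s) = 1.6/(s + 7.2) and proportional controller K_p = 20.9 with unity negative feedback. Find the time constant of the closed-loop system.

Closed-loop transfer function: T(s) = K_p·P(s)/(1 + K_p·P(s)) = 33.44/(s + 7.2 + 33.44) = 33.44/(s + 40.64).
Time constant τ = 1/40.64 = 0.0246 s.

τ = 0.0246 s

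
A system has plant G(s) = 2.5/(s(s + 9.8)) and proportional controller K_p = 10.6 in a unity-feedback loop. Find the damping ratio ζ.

ζ = 0.952

With unity feedback the closed-loop characteristic equation is s² + 9.8s + 10.6·2.5 = s² + 9.8s + 26.5 = 0.
Matching s² + 2ζω_n s + ω_n²: ω_n = √26.5 = 5.148 rad/s and 2ζω_n = 9.8, so ζ = 9.8/(2·5.148) = 0.952.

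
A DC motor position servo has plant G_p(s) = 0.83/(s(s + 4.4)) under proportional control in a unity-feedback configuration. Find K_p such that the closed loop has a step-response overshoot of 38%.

From %OS = 100·exp(−πζ/√(1−ζ²)) = 38%, ζ = −ln(0.38)/√(π²+ln²(0.38)) = 0.2943.
Characteristic equation s² + 4.4s + 0.83K_p = 0 gives ζ = 4.4/(2√(0.83K_p)).
Setting ζ = 0.2943: √(0.83K_p) = 4.4/(2·0.2943) = 7.474, so K_p = 55.86/0.83 = 67.3.

K_p = 67.3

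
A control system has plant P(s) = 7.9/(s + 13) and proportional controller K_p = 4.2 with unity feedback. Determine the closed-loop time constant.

Closed-loop transfer function: T(s) = K_p·P(s)/(1 + K_p·P(s)) = 33.18/(s + 13 + 33.18) = 33.18/(s + 46.18).
Time constant τ = 1/46.18 = 0.0217 s.

τ = 0.0217 s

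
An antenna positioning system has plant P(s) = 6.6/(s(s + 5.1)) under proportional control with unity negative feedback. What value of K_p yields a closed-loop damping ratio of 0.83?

Closed-loop characteristic equation: s² + 5.1s + K_p·6.6 = 0.
So ω_n = √(6.6K_p) and 2ζω_n = 5.1, giving ζ = 5.1/(2√(6.6K_p)).
Setting ζ = 0.83: √(6.6K_p) = 5.1/(2·0.83) = 3.072, so K_p = 9.439/6.6 = 1.43.

K_p = 1.43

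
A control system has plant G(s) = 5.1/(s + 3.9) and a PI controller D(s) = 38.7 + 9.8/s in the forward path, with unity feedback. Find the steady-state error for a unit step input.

0

The open loop D(s)G(s) has a pole at the origin (type 1), so the static position error constant is infinite and e_ss = 1/(1+∞) = 0.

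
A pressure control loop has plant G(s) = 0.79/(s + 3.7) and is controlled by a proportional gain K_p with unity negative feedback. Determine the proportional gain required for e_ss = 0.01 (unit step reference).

K_p = 464

Steady-state error for a unit step on this type-0 loop is 1/(1 + K_p·G(0)).
G(0) = 0.2135. Require 1/(1 + K_p·0.2135) = 0.01, so 1 + 0.2135·K_p = 100.
K_p = (100 − 1)/0.2135 = 464.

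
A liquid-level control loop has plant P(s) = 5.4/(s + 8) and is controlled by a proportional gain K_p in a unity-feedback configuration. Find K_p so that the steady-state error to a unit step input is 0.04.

For a type-0 loop with proportional control, e_ss = 1/(1 + K_p·P(0)).
P(0) = 0.675. Require 1/(1 + K_p·0.675) = 0.04, so 1 + 0.675·K_p = 25.
K_p = (25 − 1)/0.675 = 35.6.

K_p = 35.6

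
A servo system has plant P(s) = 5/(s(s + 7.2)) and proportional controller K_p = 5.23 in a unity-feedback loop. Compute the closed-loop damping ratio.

ζ = 0.704

The closed-loop denominator is s(s+7.2) + 5.23·5 = s² + 7.2s + 26.15.
So ω_n² = 26.15 ⇒ ω_n = 5.114 rad/s, and ζ = 7.2/(2ω_n) = 0.704.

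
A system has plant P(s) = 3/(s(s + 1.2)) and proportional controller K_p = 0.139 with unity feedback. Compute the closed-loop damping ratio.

1 + K_p·P(s) = 0 gives s² + 1.2s + 0.417 = 0.
So ω_n² = 0.417 ⇒ ω_n = 0.6458 rad/s, and ζ = 1.2/(2ω_n) = 0.929.

ζ = 0.929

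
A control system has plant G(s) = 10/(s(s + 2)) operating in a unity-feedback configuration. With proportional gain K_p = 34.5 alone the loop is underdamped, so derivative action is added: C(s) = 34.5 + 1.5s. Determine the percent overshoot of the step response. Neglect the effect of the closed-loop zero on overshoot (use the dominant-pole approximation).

19.9%

Forward path: (34.5 + 1.5s)·10/(s(s+2)). The closed-loop characteristic equation is s² + (2 + 10·1.5)s + 10·34.5 = 0.
That is s² + 17s + 345 = 0, so ω_n = 18.57 rad/s and ζ = 17/(2·18.57) = 0.4576.
%OS = 100·exp(−πζ/√(1−ζ²)) = 19.9%.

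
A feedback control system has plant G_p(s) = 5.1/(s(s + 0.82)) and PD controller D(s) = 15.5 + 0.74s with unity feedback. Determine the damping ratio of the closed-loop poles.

Forward path: (15.5 + 0.74s)·5.1/(s(s+0.82)). The closed-loop characteristic equation is s² + (0.82 + 5.1·0.74)s + 5.1·15.5 = 0.
That is s² + 4.594s + 79.05 = 0, so ω_n = 8.891 rad/s and ζ = 4.594/(2·8.891) = 0.2584.

ζ = 0.258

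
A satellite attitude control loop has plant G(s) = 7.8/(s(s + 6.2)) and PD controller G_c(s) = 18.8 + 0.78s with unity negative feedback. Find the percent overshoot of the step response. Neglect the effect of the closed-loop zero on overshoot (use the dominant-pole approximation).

Forward path: (18.8 + 0.78s)·7.8/(s(s+6.2)). The closed-loop characteristic equation is s² + (6.2 + 7.8·0.78)s + 7.8·18.8 = 0.
That is s² + 12.28s + 146.6 = 0, so ω_n = 12.11 rad/s and ζ = 12.28/(2·12.11) = 0.5072.
%OS = 100·exp(−πζ/√(1−ζ²)) = 15.7%.

15.7%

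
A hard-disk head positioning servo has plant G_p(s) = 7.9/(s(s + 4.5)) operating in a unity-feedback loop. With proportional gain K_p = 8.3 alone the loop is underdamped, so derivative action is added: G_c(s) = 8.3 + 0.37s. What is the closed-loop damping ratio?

Forward path: (8.3 + 0.37s)·7.9/(s(s+4.5)). The closed-loop characteristic equation is s² + (4.5 + 7.9·0.37)s + 7.9·8.3 = 0.
That is s² + 7.423s + 65.57 = 0, so ω_n = 8.098 rad/s and ζ = 7.423/(2·8.098) = 0.4583.

ζ = 0.458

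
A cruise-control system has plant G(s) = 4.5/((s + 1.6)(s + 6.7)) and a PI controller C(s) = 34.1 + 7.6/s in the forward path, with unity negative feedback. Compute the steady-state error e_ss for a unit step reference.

0

The open loop C(s)G(s) has a pole at the origin (type 1), so the static position error constant is infinite and e_ss = 1/(1+∞) = 0.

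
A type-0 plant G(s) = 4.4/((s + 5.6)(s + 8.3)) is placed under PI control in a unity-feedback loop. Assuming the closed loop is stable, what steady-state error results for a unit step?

0

The PI controller's integrator makes the forward path type 1, so e_ss to a step is zero.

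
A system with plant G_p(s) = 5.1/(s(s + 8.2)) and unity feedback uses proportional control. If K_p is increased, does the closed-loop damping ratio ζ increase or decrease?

ζ = 8.2/(2√(5.1K_p)); increasing K_p raises the denominator, so ζ falls.

decrease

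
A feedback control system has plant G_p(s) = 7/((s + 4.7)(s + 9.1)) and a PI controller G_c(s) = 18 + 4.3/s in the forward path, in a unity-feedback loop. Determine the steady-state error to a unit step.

The open loop G_c(s)G_p(s) has a pole at the origin (type 1), so the static position error constant is infinite and e_ss = 1/(1+∞) = 0.

0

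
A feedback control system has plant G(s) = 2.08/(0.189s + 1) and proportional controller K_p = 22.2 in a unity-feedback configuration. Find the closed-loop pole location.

Closed loop: T(s) = K_p·G/(1+K_p·G) = 46.18/(0.189s + 1 + 46.18), with pole at s = −(1 + 46.18)/0.189 = −249.6.

s = -249.6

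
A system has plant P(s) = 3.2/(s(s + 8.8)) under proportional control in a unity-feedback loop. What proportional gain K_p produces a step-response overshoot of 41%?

From %OS = 100·exp(−πζ/√(1−ζ²)) = 41%, ζ = −ln(0.41)/√(π²+ln²(0.41)) = 0.273.
Characteristic equation s² + 8.8s + 3.2K_p = 0 gives ζ = 8.8/(2√(3.2K_p)).
Setting ζ = 0.273: √(3.2K_p) = 8.8/(2·0.273) = 16.12, so K_p = 259.7/3.2 = 81.2.

K_p = 81.2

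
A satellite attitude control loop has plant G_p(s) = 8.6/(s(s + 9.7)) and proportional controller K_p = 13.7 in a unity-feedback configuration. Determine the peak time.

T_p = 0.324 s

The closed-loop denominator s² + 9.7s + 117.8 gives ω_n = √117.8 = 10.85 and ζ = 9.7/(2ω_n) = 0.4468.
Damped frequency ω_d = ω_n√(1−ζ²) = 9.711 rad/s, so peak time T_p = π/ω_d = 0.324 s.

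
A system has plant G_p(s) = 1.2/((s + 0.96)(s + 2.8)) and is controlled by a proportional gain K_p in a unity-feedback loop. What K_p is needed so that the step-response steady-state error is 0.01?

The loop is type 0, so e_ss(step) = 1/(1 + K_pos) with K_pos = K_p·G_p(0).
G_p(0) = 0.4464. Require 1/(1 + K_p·0.4464) = 0.01, so 1 + 0.4464·K_p = 100.
K_p = (100 − 1)/0.4464 = 222.

K_p = 222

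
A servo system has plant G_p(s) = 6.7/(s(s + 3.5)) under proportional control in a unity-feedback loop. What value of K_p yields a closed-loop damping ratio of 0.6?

Closed-loop characteristic equation: s² + 3.5s + K_p·6.7 = 0.
So ω_n = √(6.7K_p) and 2ζω_n = 3.5, giving ζ = 3.5/(2√(6.7K_p)).
Setting ζ = 0.6: √(6.7K_p) = 3.5/(2·0.6) = 2.917, so K_p = 8.507/6.7 = 1.27.

K_p = 1.27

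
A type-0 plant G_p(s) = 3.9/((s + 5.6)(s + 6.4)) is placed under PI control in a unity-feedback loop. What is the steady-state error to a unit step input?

0

The PI controller's integrator makes the forward path type 1, so e_ss to a step is zero.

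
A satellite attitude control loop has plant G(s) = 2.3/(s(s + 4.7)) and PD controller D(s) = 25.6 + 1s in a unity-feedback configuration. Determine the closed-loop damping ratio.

ζ = 0.456

Forward path: (25.6 + 1s)·2.3/(s(s+4.7)). The closed-loop characteristic equation is s² + (4.7 + 2.3·1)s + 2.3·25.6 = 0.
That is s² + 7s + 58.88 = 0, so ω_n = 7.673 rad/s and ζ = 7/(2·7.673) = 0.4561.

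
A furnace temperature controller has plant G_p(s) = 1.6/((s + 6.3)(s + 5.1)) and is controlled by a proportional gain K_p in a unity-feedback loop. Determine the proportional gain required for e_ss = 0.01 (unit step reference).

K_p = 1990

The loop is type 0, so e_ss(step) = 1/(1 + K_pos) with K_pos = K_p·G_p(0).
G_p(0) = 0.0498. Require 1/(1 + K_p·0.0498) = 0.01, so 1 + 0.0498·K_p = 100.
K_p = (100 − 1)/0.0498 = 1990.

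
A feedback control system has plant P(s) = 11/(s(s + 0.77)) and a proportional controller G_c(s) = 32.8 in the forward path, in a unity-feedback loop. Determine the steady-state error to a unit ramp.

0.00213

The loop has one pole at the origin (type 1). Velocity error constant K_v = lim_{s→0} s·G_c(s)P(s) = 32.8·11/0.77 = 468.6.
Steady-state error to a unit ramp: e_ss = 1/K_v = 0.00213.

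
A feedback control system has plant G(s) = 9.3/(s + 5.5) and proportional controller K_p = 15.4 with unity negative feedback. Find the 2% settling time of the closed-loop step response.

T_s ≈ 0.0269 s

Closed-loop transfer function: T(s) = K_p·G(s)/(1 + K_p·G(s)) = 143.2/(s + 5.5 + 143.2) = 143.2/(s + 148.7).
Time constant τ = 1/148.7 = 0.006724 s, so the 2% settling time is about 4τ = 0.0269 s.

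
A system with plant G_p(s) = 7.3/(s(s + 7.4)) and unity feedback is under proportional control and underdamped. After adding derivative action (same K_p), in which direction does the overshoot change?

The derivative term adds K·K_d to the s-coefficient of the characteristic equation, raising 2ζω_n while ω_n is unchanged; ζ increases, so overshoot decreases.

decrease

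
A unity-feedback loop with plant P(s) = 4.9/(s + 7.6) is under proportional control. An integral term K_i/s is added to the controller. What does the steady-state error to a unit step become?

0

Adding integral action puts a pole at s = 0 in the forward path, raising the system type to 1; a type-1 loop has zero steady-state error to a step.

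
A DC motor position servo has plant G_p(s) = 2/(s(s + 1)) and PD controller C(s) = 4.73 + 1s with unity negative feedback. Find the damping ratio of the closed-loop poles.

Forward path: (4.73 + 1s)·2/(s(s+1)). The closed-loop characteristic equation is s² + (1 + 2·1)s + 2·4.73 = 0.
That is s² + 3s + 9.46 = 0, so ω_n = 3.076 rad/s and ζ = 3/(2·3.076) = 0.4877.

ζ = 0.488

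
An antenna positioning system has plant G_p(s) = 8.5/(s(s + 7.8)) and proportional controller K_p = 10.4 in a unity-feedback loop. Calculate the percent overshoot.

23.9%

Closed-loop characteristic equation: s² + 7.8s + 88.4 = 0, so ω_n = 9.402 rad/s and ζ = 7.8/(2·9.402) = 0.4148.
%OS = 100·exp(−πζ/√(1−ζ²)) = 100·exp(−π·0.4148/√0.8279) = 23.9%.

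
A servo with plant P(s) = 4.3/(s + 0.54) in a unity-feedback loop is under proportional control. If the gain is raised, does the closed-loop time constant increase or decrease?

decrease

The closed-loop bandwidth 0.54+K_p·4.3 grows with K_p, so τ shrinks.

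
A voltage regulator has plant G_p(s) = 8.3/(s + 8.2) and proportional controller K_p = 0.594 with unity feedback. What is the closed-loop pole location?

s = -13.13

Closed-loop transfer function: T(s) = K_p·G_p(s)/(1 + K_p·G_p(s)) = 4.93/(s + 8.2 + 4.93) = 4.93/(s + 13.13).
The closed-loop pole is at s = −13.13.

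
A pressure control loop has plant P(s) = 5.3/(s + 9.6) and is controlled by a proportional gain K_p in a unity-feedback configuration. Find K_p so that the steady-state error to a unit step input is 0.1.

Steady-state error for a unit step on this type-0 loop is 1/(1 + K_p·P(0)).
P(0) = 0.5521. Require 1/(1 + K_p·0.5521) = 0.1, so 1 + 0.5521·K_p = 10.
K_p = (10 − 1)/0.5521 = 16.3.

K_p = 16.3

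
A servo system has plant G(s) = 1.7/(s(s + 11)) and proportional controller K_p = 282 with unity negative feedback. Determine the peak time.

Closed-loop characteristic equation: s² + 11s + 479.4 = 0, so ω_n = 21.9 rad/s and ζ = 11/(2·21.9) = 0.2512.
Damped frequency ω_d = ω_n√(1−ζ²) = 21.19 rad/s, so peak time T_p = π/ω_d = 0.148 s.

T_p = 0.148 s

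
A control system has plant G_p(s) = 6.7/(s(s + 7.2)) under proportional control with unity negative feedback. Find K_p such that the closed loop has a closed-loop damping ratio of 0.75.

K_p = 3.44

Closed-loop characteristic equation: s² + 7.2s + K_p·6.7 = 0.
So ω_n = √(6.7K_p) and 2ζω_n = 7.2, giving ζ = 7.2/(2√(6.7K_p)).
Setting ζ = 0.75: √(6.7K_p) = 7.2/(2·0.75) = 4.8, so K_p = 23.04/6.7 = 3.44.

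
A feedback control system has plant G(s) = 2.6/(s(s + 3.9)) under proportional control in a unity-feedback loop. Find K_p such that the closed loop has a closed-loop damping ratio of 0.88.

K_p = 1.89

Closed-loop characteristic equation: s² + 3.9s + K_p·2.6 = 0.
So ω_n = √(2.6K_p) and 2ζω_n = 3.9, giving ζ = 3.9/(2√(2.6K_p)).
Setting ζ = 0.88: √(2.6K_p) = 3.9/(2·0.88) = 2.216, so K_p = 4.91/2.6 = 1.89.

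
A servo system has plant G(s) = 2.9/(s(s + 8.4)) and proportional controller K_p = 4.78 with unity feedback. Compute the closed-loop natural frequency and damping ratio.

1 + K_p·G(s) = 0 gives s² + 8.4s + 13.86 = 0.
Matching s² + 2ζω_n s + ω_n²: ω_n = √13.86 = 3.723 rad/s and 2ζω_n = 8.4, so ζ = 8.4/(2·3.723) = 1.13.

ω_n = 3.72 rad/s, ζ = 1.13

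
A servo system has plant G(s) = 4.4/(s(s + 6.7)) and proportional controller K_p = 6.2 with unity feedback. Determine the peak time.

T_p = 0.784 s

From 1 + K_pG(s) = 0: s² + 6.7s + 27.28 = 0 ⇒ ω_n = 5.223, ζ = 0.6414.
Damped frequency ω_d = ω_n√(1−ζ²) = 4.007 rad/s, so peak time T_p = π/ω_d = 0.784 s.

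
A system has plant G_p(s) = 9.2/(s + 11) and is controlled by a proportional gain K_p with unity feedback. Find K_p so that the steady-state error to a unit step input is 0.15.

For a type-0 loop with proportional control, e_ss = 1/(1 + K_p·G_p(0)).
G_p(0) = 0.8364. Require 1/(1 + K_p·0.8364) = 0.15, so 1 + 0.8364·K_p = 6.667.
K_p = (6.667 − 1)/0.8364 = 6.78.

K_p = 6.78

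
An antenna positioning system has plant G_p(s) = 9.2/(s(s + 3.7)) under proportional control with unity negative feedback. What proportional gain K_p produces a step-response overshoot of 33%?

K_p = 3.36

From %OS = 100·exp(−πζ/√(1−ζ²)) = 33%, ζ = −ln(0.33)/√(π²+ln²(0.33)) = 0.3328.
Characteristic equation s² + 3.7s + 9.2K_p = 0 gives ζ = 3.7/(2√(9.2K_p)).
Setting ζ = 0.3328: √(9.2K_p) = 3.7/(2·0.3328) = 5.559, so K_p = 30.9/9.2 = 3.36.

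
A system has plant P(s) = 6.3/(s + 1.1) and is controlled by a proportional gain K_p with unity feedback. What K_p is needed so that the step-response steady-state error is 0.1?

K_p = 1.57

For a type-0 loop with proportional control, e_ss = 1/(1 + K_p·P(0)).
P(0) = 5.727. Require 1/(1 + K_p·5.727) = 0.1, so 1 + 5.727·K_p = 10.
K_p = (10 − 1)/5.727 = 1.57.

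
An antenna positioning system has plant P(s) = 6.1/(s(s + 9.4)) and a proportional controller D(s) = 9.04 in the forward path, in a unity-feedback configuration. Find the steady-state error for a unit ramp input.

The loop has one pole at the origin (type 1). Velocity error constant K_v = lim_{s→0} s·D(s)P(s) = 9.04·6.1/9.4 = 5.866.
Steady-state error to a unit ramp: e_ss = 1/K_v = 0.17.

0.17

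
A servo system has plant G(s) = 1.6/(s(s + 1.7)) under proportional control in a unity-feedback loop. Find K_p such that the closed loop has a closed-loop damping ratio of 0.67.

Closed-loop characteristic equation: s² + 1.7s + K_p·1.6 = 0.
So ω_n = √(1.6K_p) and 2ζω_n = 1.7, giving ζ = 1.7/(2√(1.6K_p)).
Setting ζ = 0.67: √(1.6K_p) = 1.7/(2·0.67) = 1.269, so K_p = 1.609/1.6 = 1.01.

K_p = 1.01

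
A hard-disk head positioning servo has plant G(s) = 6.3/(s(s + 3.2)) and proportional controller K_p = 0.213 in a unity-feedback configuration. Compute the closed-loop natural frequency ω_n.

ω_n = 1.16 rad/s

With unity feedback the closed-loop characteristic equation is s² + 3.2s + 0.213·6.3 = s² + 3.2s + 1.342 = 0.
Matching s² + 2ζω_n s + ω_n²: ω_n = √1.342 = 1.158 rad/s and 2ζω_n = 3.2, so ζ = 3.2/(2·1.158) = 1.38.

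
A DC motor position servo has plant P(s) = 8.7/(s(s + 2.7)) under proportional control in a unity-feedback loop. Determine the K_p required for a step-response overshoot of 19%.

From %OS = 100·exp(−πζ/√(1−ζ²)) = 19%, ζ = −ln(0.19)/√(π²+ln²(0.19)) = 0.4673.
Characteristic equation s² + 2.7s + 8.7K_p = 0 gives ζ = 2.7/(2√(8.7K_p)).
Setting ζ = 0.4673: √(8.7K_p) = 2.7/(2·0.4673) = 2.889, so K_p = 8.344/8.7 = 0.959.

K_p = 0.959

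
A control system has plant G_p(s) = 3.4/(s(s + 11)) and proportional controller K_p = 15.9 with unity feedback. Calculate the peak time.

The closed-loop denominator s² + 11s + 54.06 gives ω_n = √54.06 = 7.353 and ζ = 11/(2ω_n) = 0.748.
Damped frequency ω_d = ω_n√(1−ζ²) = 4.88 rad/s, so peak time T_p = π/ω_d = 0.644 s.

T_p = 0.644 s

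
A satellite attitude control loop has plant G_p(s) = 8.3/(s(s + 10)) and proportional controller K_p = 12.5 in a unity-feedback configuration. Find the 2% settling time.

T_s ≈ 0.8 s

The closed-loop denominator s² + 10s + 103.8 gives ω_n = √103.8 = 10.19 and ζ = 10/(2ω_n) = 0.4909.
2% settling time T_s ≈ 4/(ζω_n) = 4/5 = 0.8 s.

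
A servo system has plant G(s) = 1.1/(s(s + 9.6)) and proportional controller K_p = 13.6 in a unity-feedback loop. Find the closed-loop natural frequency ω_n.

ω_n = 3.87 rad/s

The closed-loop denominator is s(s+9.6) + 13.6·1.1 = s² + 9.6s + 14.96.
So ω_n² = 14.96 ⇒ ω_n = 3.868 rad/s, and ζ = 9.6/(2ω_n) = 1.24.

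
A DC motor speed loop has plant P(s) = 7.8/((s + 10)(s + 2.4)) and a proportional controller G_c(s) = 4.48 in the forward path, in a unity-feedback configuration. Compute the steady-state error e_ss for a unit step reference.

0.407

The loop is type 0. Static position error constant K_pos = G_c(0)·P(0) = 4.48·0.325 = 1.456.
Steady-state error to a unit step: e_ss = 1/(1+K_pos) = 1/2.456 = 0.407.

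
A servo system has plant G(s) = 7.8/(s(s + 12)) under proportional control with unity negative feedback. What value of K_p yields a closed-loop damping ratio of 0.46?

K_p = 21.8

Closed-loop characteristic equation: s² + 12s + K_p·7.8 = 0.
So ω_n = √(7.8K_p) and 2ζω_n = 12, giving ζ = 12/(2√(7.8K_p)).
Setting ζ = 0.46: √(7.8K_p) = 12/(2·0.46) = 13.04, so K_p = 170.1/7.8 = 21.8.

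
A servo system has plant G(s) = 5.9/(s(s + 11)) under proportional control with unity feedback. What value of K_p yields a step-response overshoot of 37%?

From %OS = 100·exp(−πζ/√(1−ζ²)) = 37%, ζ = −ln(0.37)/√(π²+ln²(0.37)) = 0.3017.
Characteristic equation s² + 11s + 5.9K_p = 0 gives ζ = 11/(2√(5.9K_p)).
Setting ζ = 0.3017: √(5.9K_p) = 11/(2·0.3017) = 18.23, so K_p = 332.3/5.9 = 56.3.

K_p = 56.3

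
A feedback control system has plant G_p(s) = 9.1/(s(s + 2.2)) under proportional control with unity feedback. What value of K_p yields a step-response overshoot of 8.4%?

K_p = 0.347

From %OS = 100·exp(−πζ/√(1−ζ²)) = 8.4%, ζ = −ln(0.084)/√(π²+ln²(0.084)) = 0.6191.
Characteristic equation s² + 2.2s + 9.1K_p = 0 gives ζ = 2.2/(2√(9.1K_p)).
Setting ζ = 0.6191: √(9.1K_p) = 2.2/(2·0.6191) = 1.777, so K_p = 3.157/9.1 = 0.347.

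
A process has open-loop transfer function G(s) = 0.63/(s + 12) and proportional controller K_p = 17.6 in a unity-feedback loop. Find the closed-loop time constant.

Closed-loop transfer function: T(s) = K_p·G(s)/(1 + K_p·G(s)) = 11.09/(s + 12 + 11.09) = 11.09/(s + 23.09).
Time constant τ = 1/23.09 = 0.0433 s.

τ = 0.0433 s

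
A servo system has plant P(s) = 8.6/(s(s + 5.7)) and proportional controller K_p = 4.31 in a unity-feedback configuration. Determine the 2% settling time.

T_s ≈ 1.4 s

From 1 + K_pP(s) = 0: s² + 5.7s + 37.07 = 0 ⇒ ω_n = 6.088, ζ = 0.4681.
2% settling time T_s ≈ 4/(ζω_n) = 4/2.85 = 1.4 s.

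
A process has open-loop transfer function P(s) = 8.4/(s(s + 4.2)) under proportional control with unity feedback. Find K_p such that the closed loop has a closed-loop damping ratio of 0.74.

Closed-loop characteristic equation: s² + 4.2s + K_p·8.4 = 0.
So ω_n = √(8.4K_p) and 2ζω_n = 4.2, giving ζ = 4.2/(2√(8.4K_p)).
Setting ζ = 0.74: √(8.4K_p) = 4.2/(2·0.74) = 2.838, so K_p = 8.053/8.4 = 0.959.

K_p = 0.959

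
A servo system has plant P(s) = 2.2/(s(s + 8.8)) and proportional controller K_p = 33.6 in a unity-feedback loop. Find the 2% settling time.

T_s ≈ 0.909 s

The closed-loop denominator s² + 8.8s + 73.92 gives ω_n = √73.92 = 8.598 and ζ = 8.8/(2ω_n) = 0.5118.
2% settling time T_s ≈ 4/(ζω_n) = 4/4.4 = 0.909 s.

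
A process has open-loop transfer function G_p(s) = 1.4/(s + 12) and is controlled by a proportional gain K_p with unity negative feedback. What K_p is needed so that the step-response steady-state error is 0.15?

K_p = 48.6

For a type-0 loop with proportional control, e_ss = 1/(1 + K_p·G_p(0)).
G_p(0) = 0.1167. Require 1/(1 + K_p·0.1167) = 0.15, so 1 + 0.1167·K_p = 6.667.
K_p = (6.667 − 1)/0.1167 = 48.6.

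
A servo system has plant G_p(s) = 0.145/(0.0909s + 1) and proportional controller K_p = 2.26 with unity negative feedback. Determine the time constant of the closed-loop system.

τ = 0.0685 s

Closed loop: T(s) = K_p·G_p/(1+K_p·G_p) = 0.3277/(0.0909s + 1 + 0.3277), with pole at s = −(1 + 0.3277)/0.0909 = −14.61.
Closed-loop time constant τ = 1/14.61 = 0.0685 s.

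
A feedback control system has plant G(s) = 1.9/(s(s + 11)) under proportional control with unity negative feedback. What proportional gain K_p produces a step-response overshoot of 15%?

K_p = 59.6

From %OS = 100·exp(−πζ/√(1−ζ²)) = 15%, ζ = −ln(0.15)/√(π²+ln²(0.15)) = 0.5169.
Characteristic equation s² + 11s + 1.9K_p = 0 gives ζ = 11/(2√(1.9K_p)).
Setting ζ = 0.5169: √(1.9K_p) = 11/(2·0.5169) = 10.64, so K_p = 113.2/1.9 = 59.6.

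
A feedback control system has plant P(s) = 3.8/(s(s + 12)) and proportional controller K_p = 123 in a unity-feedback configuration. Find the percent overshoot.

Closed-loop characteristic equation: s² + 12s + 467.4 = 0, so ω_n = 21.62 rad/s and ζ = 12/(2·21.62) = 0.2775.
%OS = 100·exp(−πζ/√(1−ζ²)) = 100·exp(−π·0.2775/√0.923) = 40.4%.

40.4%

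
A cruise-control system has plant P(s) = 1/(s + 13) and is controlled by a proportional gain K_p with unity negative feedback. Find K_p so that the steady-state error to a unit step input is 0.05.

K_p = 247

For a type-0 loop with proportional control, e_ss = 1/(1 + K_p·P(0)).
P(0) = 0.07692. Require 1/(1 + K_p·0.07692) = 0.05, so 1 + 0.07692·K_p = 20.
K_p = (20 − 1)/0.07692 = 247.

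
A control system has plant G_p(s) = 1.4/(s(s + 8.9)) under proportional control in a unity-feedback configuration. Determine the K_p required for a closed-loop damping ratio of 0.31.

K_p = 147

Closed-loop characteristic equation: s² + 8.9s + K_p·1.4 = 0.
So ω_n = √(1.4K_p) and 2ζω_n = 8.9, giving ζ = 8.9/(2√(1.4K_p)).
Setting ζ = 0.31: √(1.4K_p) = 8.9/(2·0.31) = 14.35, so K_p = 206.1/1.4 = 147.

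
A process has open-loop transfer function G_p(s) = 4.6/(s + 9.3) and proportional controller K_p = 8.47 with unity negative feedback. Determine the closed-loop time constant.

Closed-loop transfer function: T(s) = K_p·G_p(s)/(1 + K_p·G_p(s)) = 38.96/(s + 9.3 + 38.96) = 38.96/(s + 48.26).
Time constant τ = 1/48.26 = 0.0207 s.

τ = 0.0207 s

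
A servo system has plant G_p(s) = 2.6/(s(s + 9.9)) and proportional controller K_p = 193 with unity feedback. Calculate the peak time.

T_p = 0.144 s

Closed-loop characteristic equation: s² + 9.9s + 501.8 = 0, so ω_n = 22.4 rad/s and ζ = 9.9/(2·22.4) = 0.221.
Damped frequency ω_d = ω_n√(1−ζ²) = 21.85 rad/s, so peak time T_p = π/ω_d = 0.144 s.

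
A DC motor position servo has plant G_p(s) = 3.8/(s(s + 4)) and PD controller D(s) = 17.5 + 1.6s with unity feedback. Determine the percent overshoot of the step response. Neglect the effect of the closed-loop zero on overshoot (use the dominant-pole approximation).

8.46%

Forward path: (17.5 + 1.6s)·3.8/(s(s+4)). The closed-loop characteristic equation is s² + (4 + 3.8·1.6)s + 3.8·17.5 = 0.
That is s² + 10.08s + 66.5 = 0, so ω_n = 8.155 rad/s and ζ = 10.08/(2·8.155) = 0.618.
%OS = 100·exp(−πζ/√(1−ζ²)) = 8.46%.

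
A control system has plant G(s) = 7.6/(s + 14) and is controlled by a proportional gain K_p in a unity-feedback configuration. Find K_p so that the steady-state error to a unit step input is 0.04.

The loop is type 0, so e_ss(step) = 1/(1 + K_pos) with K_pos = K_p·G(0).
G(0) = 0.5429. Require 1/(1 + K_p·0.5429) = 0.04, so 1 + 0.5429·K_p = 25.
K_p = (25 − 1)/0.5429 = 44.2.

K_p = 44.2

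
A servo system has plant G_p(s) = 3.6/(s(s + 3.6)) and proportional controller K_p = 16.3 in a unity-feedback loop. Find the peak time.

T_p = 0.422 s

From 1 + K_pG_p(s) = 0: s² + 3.6s + 58.68 = 0 ⇒ ω_n = 7.66, ζ = 0.235.
Damped frequency ω_d = ω_n√(1−ζ²) = 7.446 rad/s, so peak time T_p = π/ω_d = 0.422 s.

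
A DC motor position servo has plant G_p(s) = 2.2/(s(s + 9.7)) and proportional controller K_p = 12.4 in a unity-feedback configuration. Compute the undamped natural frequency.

1 + K_p·G_p(s) = 0 gives s² + 9.7s + 27.28 = 0.
Matching s² + 2ζω_n s + ω_n²: ω_n = √27.28 = 5.223 rad/s and 2ζω_n = 9.7, so ζ = 9.7/(2·5.223) = 0.929.

ω_n = 5.22 rad/s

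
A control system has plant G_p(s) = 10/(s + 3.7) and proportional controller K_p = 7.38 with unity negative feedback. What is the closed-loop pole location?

s = -77.5

Closed-loop transfer function: T(s) = K_p·G_p(s)/(1 + K_p·G_p(s)) = 73.8/(s + 3.7 + 73.8) = 73.8/(s + 77.5).
The closed-loop pole is at s = −77.5.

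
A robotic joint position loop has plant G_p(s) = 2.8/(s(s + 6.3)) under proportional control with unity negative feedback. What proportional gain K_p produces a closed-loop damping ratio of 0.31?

K_p = 36.9

Closed-loop characteristic equation: s² + 6.3s + K_p·2.8 = 0.
So ω_n = √(2.8K_p) and 2ζω_n = 6.3, giving ζ = 6.3/(2√(2.8K_p)).
Setting ζ = 0.31: √(2.8K_p) = 6.3/(2·0.31) = 10.16, so K_p = 103.3/2.8 = 36.9.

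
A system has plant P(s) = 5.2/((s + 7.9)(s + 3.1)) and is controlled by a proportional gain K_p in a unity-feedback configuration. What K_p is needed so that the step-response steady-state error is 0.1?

K_p = 42.4

For a type-0 loop with proportional control, e_ss = 1/(1 + K_p·P(0)).
P(0) = 0.2123. Require 1/(1 + K_p·0.2123) = 0.1, so 1 + 0.2123·K_p = 10.
K_p = (10 − 1)/0.2123 = 42.4.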